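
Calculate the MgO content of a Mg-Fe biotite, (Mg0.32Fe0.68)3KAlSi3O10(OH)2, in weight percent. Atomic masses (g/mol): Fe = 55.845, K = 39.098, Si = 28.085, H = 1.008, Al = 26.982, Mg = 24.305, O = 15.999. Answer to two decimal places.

8.03 wt%

Formula mass = 481.596 g/mol.
0.96 Mg → 0.9600 mol MgO per formula unit; M(MgO) = 40.304, so MgO mass = 38.692 g.
38.692/481.596 × 100 = 8.03 wt%.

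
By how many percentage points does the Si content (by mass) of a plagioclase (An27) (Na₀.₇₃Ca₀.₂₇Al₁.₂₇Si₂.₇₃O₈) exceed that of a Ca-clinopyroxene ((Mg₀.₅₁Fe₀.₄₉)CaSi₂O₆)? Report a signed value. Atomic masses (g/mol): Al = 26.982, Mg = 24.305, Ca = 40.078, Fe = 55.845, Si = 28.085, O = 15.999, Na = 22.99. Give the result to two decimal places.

Si in Na₀.₇₃Ca₀.₂₇Al₁.₂₇Si₂.₇₃O₈: molar mass 266.535 g/mol; 2.73×28.085 = 76.672 g → 28.77 wt%.
Si in (Mg₀.₅₁Fe₀.₄₉)CaSi₂O₆: molar mass 232.002 g/mol; 2×28.085 = 56.170 g → 24.21 wt%.
Difference = 28.77 − 24.21 = 4.56 percentage points.

4.56 percentage points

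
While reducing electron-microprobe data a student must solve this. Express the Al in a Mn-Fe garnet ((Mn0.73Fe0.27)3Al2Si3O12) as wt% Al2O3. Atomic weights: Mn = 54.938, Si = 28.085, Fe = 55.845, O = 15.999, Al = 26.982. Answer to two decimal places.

Formula mass = 495.756 g/mol.
2 Al → 1.0000 mol Al2O3 per formula unit; M(Al2O3) = 101.961, so Al2O3 mass = 101.961 g.
101.961/495.756 × 100 = 20.57 wt%.

20.57 wt%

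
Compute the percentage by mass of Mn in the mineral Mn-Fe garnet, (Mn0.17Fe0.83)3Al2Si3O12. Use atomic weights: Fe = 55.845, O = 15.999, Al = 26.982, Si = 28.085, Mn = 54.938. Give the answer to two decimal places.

5.63 mass %

Formula mass = 0.51·54.938 + 2.49·55.845 + 2·26.982 + 3·28.085 + 12·15.999 = 497.279 g/mol, of which 28.018 g is Mn.
So Mn makes up 28.018/497.279 = 0.0563 of the mass, i.e. 5.63%.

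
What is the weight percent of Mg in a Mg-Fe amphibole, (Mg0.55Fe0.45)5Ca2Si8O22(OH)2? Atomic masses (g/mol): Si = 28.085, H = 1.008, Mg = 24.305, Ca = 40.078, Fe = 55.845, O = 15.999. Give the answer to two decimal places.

Molar mass of (Mg0.55Fe0.45)5Ca2Si8O22(OH)2: 2.75×24.305 + 2.25×55.845 + 2×40.078 + 8×28.085 + 24×15.999 + 2×1.008 = 883.318 g/mol.
Mass of Mg per formula unit: 2.75 × 24.305 = 66.839 g.
Weight fraction Mg = 66.839 / 883.318 = 0.0757.

7.57 weight percent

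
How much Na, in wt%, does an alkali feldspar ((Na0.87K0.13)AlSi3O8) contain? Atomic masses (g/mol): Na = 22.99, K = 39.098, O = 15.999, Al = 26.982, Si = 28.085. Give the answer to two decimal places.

7.57 wt%

Formula mass = 0.87*22.99 + 0.13*39.098 + 1*26.982 + 3*28.085 + 8*15.999 = 264.313 g/mol, of which 20.001 g is Na.
So Na makes up 20.001/264.313 = 0.0757 of the mass, i.e. 7.57%.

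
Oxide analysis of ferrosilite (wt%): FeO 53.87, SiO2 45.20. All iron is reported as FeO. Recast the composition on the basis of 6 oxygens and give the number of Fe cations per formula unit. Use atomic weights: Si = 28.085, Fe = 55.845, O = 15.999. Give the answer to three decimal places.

FeO (M=71.844): mol = 0.74982; Fe = 0.74982, O = 0.74982.
SiO2 (M=60.083): mol = 0.75229; Si = 0.75229, O = 1.50458.
ΣO = 2.25440; factor = 6/ΣO = 2.66146.
Fe apfu = 0.74982 × 2.66146 = 1.996.

1.996 Fe apfu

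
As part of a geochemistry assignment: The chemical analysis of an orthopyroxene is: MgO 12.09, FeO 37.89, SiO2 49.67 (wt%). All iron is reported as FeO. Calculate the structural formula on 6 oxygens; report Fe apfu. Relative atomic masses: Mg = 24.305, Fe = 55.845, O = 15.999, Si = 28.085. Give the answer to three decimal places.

1.276 Fe apfu

MgO (M=40.304): mol = 0.29997; Mg = 0.29997, O = 0.29997.
FeO (M=71.844): mol = 0.52739; Fe = 0.52739, O = 0.52739.
SiO2 (M=60.083): mol = 0.82669; Si = 0.82669, O = 1.65338.
ΣO = 2.48074; factor = 6/ΣO = 2.41863.
Fe apfu = 0.52739 × 2.41863 = 1.276.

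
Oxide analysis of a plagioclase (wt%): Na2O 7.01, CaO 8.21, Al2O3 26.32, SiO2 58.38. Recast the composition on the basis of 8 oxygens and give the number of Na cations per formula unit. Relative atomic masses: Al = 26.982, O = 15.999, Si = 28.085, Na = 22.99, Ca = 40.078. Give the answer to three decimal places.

7.01 wt% Na2O ÷ 61.979 g/mol = 0.11310 mol, giving 0.22620 Na and 0.11310 O.
8.21 wt% CaO ÷ 56.077 g/mol = 0.14641 mol, giving 0.14641 Ca and 0.14641 O.
26.32 wt% Al2O3 ÷ 101.961 g/mol = 0.25814 mol, giving 0.51628 Al and 0.77442 O.
58.38 wt% SiO2 ÷ 60.083 g/mol = 0.97166 mol, giving 0.97166 Si and 1.94332 O.
Oxygen sums to 2.97725; scaling by 8/2.97725 = 2.68704 puts the formula on 8 O.
Na: 0.22620 × 2.68704 = 0.608 atoms per formula unit.

0.608 Na apfu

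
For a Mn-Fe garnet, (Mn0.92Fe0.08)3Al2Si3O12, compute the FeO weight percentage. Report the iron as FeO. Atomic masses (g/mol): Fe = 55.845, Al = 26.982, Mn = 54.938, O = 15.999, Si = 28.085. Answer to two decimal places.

3.48 wt%

M((Mn0.92Fe0.08)3Al2Si3O12) = 495.239 g/mol; M(FeO) = 71.844 g/mol.
Moles FeO per formula unit = 0.24 Fe ÷ 1 = 0.2400.
FeO fraction = (0.2400 × 71.844) / 495.239 = 17.243/495.239 = 0.0348.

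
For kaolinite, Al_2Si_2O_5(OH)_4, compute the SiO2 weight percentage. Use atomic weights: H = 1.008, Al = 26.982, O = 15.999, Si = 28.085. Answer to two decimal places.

46.55 wt%

Molar mass of Al_2Si_2O_5(OH)_4 = 2·26.982 + 2·28.085 + 9·15.999 + 4·1.008 = 258.157 g/mol.
Each formula unit contains 2 Si, equivalent to 2/1 = 2.0000 mol SiO2.
M(SiO2) = 1×28.085 + 2×15.999 = 60.083 g/mol.
Mass of SiO2 per formula unit = 2.0000 × 60.083 = 120.166 g.
SiO2 wt% = 120.166 / 258.157 × 100 = 46.55%.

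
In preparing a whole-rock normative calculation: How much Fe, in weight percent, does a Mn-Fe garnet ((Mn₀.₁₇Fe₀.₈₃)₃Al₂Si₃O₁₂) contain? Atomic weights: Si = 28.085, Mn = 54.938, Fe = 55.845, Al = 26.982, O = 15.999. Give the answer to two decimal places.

27.96 weight percent

Molar mass of (Mn₀.₁₇Fe₀.₈₃)₃Al₂Si₃O₁₂: 0.51*54.938 + 2.49*55.845 + 2*26.982 + 3*28.085 + 12*15.999 = 497.279 g/mol.
Mass of Fe per formula unit: 2.49 × 55.845 = 139.054 g.
Weight fraction Fe = 139.054 / 497.279 = 0.2796.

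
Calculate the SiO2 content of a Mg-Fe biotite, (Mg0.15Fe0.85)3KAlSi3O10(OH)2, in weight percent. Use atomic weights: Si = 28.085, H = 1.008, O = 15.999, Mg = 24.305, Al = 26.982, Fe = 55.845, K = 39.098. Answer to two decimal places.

Molar mass of (Mg0.15Fe0.85)3KAlSi3O10(OH)2 = 0.45·24.305 + 2.55·55.845 + 1·39.098 + 1·26.982 + 3·28.085 + 12·15.999 + 2·1.008 = 497.681 g/mol.
Each formula unit contains 3 Si, equivalent to 3/1 = 3.0000 mol SiO2.
M(SiO2) = 1×28.085 + 2×15.999 = 60.083 g/mol.
Mass of SiO2 per formula unit = 3.0000 × 60.083 = 180.249 g.
SiO2 wt% = 180.249 / 497.681 × 100 = 36.22%.

36.22 wt%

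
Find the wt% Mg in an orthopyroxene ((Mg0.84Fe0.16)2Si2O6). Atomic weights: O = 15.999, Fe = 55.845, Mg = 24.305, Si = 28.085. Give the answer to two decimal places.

19.36 mass %

M((Mg0.84Fe0.16)2Si2O6) = 210.867 g/mol.
Mg contributes 1.68 × 24.305 = 40.832 g per mole.
40.832/210.867 = 0.1936 → 19.36%.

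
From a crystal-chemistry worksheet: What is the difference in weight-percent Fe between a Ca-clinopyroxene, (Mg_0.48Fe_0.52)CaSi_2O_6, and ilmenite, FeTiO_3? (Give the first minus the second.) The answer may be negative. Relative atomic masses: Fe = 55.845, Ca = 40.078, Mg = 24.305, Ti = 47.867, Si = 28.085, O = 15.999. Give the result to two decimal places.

Fe in (Mg_0.48Fe_0.52)CaSi_2O_6: molar mass 232.948 g/mol; 0.52×55.845 = 29.039 g → 12.47 wt%.
Fe in FeTiO_3: molar mass 151.709 g/mol; 1×55.845 = 55.845 g → 36.81 wt%.
Difference = 12.47 − 36.81 = -24.34 percentage points.

-24.34 percentage points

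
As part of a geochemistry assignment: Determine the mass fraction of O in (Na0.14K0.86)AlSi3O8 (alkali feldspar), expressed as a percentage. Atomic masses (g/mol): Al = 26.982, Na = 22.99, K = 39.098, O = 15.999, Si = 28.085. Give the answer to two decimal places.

M((Na0.14K0.86)AlSi3O8) = 276.072 g/mol.
O contributes 8 × 15.999 = 127.992 g per mole.
127.992/276.072 = 0.4636 → 46.36%.

46.36 mass %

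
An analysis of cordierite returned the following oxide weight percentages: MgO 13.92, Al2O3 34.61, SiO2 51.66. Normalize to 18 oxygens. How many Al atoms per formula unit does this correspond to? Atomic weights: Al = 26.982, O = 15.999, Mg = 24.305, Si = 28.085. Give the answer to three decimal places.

3.963 Al apfu

MgO: 13.92/40.304 = 0.34538 mol → 0.34538 mol Mg, 0.34538 mol O.
Al2O3: 34.61/101.961 = 0.33944 mol → 0.67888 mol Al, 1.01832 mol O.
SiO2: 51.66/60.083 = 0.85981 mol → 0.85981 mol Si, 1.71962 mol O.
Total oxygen = 3.08332 mol. Normalization factor = 18/3.08332 = 5.83786.
Al per 18 O = 0.67888 × 5.83786 = 3.963.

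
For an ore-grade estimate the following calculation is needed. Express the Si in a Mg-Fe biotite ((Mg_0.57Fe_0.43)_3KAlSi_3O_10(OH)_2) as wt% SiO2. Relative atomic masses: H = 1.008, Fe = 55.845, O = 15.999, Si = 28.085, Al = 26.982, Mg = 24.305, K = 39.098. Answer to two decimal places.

Formula mass = 457.941 g/mol.
3 Si → 3.0000 mol SiO2 per formula unit; M(SiO2) = 60.083, so SiO2 mass = 180.249 g.
180.249/457.941 × 100 = 39.36 wt%.

39.36 wt%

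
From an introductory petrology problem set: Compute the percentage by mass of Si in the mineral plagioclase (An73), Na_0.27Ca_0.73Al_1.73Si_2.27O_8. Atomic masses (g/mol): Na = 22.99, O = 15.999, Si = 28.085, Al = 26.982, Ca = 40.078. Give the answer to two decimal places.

23.28 mass %

M(Na_0.27Ca_0.73Al_1.73Si_2.27O_8) = 273.888 g/mol.
Si contributes 2.27 × 28.085 = 63.753 g per mole.
63.753/273.888 = 0.2328 → 23.28%.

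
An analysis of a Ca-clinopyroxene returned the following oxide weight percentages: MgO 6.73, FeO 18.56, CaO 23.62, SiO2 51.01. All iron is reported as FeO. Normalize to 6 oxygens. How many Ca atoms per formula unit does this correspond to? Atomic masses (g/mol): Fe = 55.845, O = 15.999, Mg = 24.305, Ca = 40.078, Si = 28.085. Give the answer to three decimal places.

0.993 Ca apfu

MgO (M=40.304): mol = 0.16698; Mg = 0.16698, O = 0.16698.
FeO (M=71.844): mol = 0.25834; Fe = 0.25834, O = 0.25834.
CaO (M=56.077): mol = 0.42121; Ca = 0.42121, O = 0.42121.
SiO2 (M=60.083): mol = 0.84899; Si = 0.84899, O = 1.69798.
ΣO = 2.54451; factor = 6/ΣO = 2.35802.
Ca apfu = 0.42121 × 2.35802 = 0.993.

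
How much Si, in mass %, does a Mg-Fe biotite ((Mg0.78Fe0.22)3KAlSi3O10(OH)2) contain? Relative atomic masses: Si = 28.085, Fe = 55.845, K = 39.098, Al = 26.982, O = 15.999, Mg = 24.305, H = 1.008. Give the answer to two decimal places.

M((Mg0.78Fe0.22)3KAlSi3O10(OH)2) = 438.070 g/mol.
Si contributes 3 × 28.085 = 84.255 g per mole.
84.255/438.070 = 0.1923 → 19.23%.

19.23 mass %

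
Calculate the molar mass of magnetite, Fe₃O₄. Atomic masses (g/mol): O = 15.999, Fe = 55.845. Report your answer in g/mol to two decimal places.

231.53 g/mol

M = 3·55.845 + 4·15.999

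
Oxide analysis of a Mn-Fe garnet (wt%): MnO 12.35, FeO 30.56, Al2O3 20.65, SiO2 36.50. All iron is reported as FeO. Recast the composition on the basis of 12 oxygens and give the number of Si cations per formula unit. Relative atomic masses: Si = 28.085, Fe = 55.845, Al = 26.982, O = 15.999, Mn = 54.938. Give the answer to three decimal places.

3.010 Si apfu

MnO: 12.35/70.937 = 0.17410 mol → 0.17410 mol Mn, 0.17410 mol O.
FeO: 30.56/71.844 = 0.42537 mol → 0.42537 mol Fe, 0.42537 mol O.
Al2O3: 20.65/101.961 = 0.20253 mol → 0.40506 mol Al, 0.60759 mol O.
SiO2: 36.50/60.083 = 0.60749 mol → 0.60749 mol Si, 1.21498 mol O.
Total oxygen = 2.42204 mol. Normalization factor = 12/2.42204 = 4.95450.
Si per 12 O = 0.60749 × 4.95450 = 3.010.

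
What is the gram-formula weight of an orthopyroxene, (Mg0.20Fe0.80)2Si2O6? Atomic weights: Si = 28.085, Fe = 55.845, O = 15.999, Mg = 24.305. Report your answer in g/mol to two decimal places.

Mg: 0.40 × 24.305 = 9.7220
Fe: 1.60 × 55.845 = 89.3520
Si: 2 × 28.085 = 56.1700
O: 6 × 15.999 = 95.9940
Summing the contributions gives the formula mass.

251.24 g/mol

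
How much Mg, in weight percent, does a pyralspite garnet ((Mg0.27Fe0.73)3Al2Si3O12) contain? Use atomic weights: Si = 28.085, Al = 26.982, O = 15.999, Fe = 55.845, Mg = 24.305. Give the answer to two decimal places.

M((Mg0.27Fe0.73)3Al2Si3O12) = 472.195 g/mol.
Mg contributes 0.81 × 24.305 = 19.687 g per mole.
19.687/472.195 = 0.0417 → 4.17%.

4.17 weight percent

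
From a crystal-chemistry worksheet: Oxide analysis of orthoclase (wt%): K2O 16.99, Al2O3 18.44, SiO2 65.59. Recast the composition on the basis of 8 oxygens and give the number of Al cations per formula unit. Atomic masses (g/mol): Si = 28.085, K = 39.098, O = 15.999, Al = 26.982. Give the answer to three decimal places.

0.996 Al apfu

16.99 wt% K2O ÷ 94.195 g/mol = 0.18037 mol, giving 0.36074 K and 0.18037 O.
18.44 wt% Al2O3 ÷ 101.961 g/mol = 0.18085 mol, giving 0.36170 Al and 0.54255 O.
65.59 wt% SiO2 ÷ 60.083 g/mol = 1.09166 mol, giving 1.09166 Si and 2.18332 O.
Oxygen sums to 2.90624; scaling by 8/2.90624 = 2.75270 puts the formula on 8 O.
Al: 0.36170 × 2.75270 = 0.996 atoms per formula unit.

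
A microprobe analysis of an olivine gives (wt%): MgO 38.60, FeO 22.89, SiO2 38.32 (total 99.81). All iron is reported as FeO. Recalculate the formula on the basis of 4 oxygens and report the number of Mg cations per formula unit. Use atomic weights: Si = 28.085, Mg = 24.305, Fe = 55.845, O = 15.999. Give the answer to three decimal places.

1.501 Mg apfu

MgO (M=40.304): mol = 0.95772; Mg = 0.95772, O = 0.95772.
FeO (M=71.844): mol = 0.31861; Fe = 0.31861, O = 0.31861.
SiO2 (M=60.083): mol = 0.63778; Si = 0.63778, O = 1.27556.
ΣO = 2.55189; factor = 4/ΣO = 1.56747.
Mg apfu = 0.95772 × 1.56747 = 1.501.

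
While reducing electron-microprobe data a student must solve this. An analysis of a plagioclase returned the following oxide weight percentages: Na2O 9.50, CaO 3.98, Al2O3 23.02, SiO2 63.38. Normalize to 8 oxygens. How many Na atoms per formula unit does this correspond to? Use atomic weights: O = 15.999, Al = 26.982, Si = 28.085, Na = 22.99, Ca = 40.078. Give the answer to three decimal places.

0.814 Na apfu

Na2O: 9.50/61.979 = 0.15328 mol → 0.30656 mol Na, 0.15328 mol O.
CaO: 3.98/56.077 = 0.07097 mol → 0.07097 mol Ca, 0.07097 mol O.
Al2O3: 23.02/101.961 = 0.22577 mol → 0.45154 mol Al, 0.67731 mol O.
SiO2: 63.38/60.083 = 1.05487 mol → 1.05487 mol Si, 2.10974 mol O.
Total oxygen = 3.01130 mol. Normalization factor = 8/3.01130 = 2.65666.
Na per 8 O = 0.30656 × 2.65666 = 0.814.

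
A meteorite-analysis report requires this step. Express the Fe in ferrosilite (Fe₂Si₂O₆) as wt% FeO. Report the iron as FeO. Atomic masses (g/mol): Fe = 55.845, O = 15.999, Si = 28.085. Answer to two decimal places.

54.46 wt%

Molar mass of Fe₂Si₂O₆ = 2×55.845 + 2×28.085 + 6×15.999 = 263.854 g/mol.
Each formula unit contains 2 Fe, equivalent to 2/1 = 2.0000 mol FeO.
M(FeO) = 1×55.845 + 1×15.999 = 71.844 g/mol.
Mass of FeO per formula unit = 2.0000 × 71.844 = 143.688 g.
FeO wt% = 143.688 / 263.854 × 100 = 54.46%.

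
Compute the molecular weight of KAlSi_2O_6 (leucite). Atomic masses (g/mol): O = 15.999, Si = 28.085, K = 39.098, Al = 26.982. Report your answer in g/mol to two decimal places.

218.24 g/mol

K: 1 × 39.098 = 39.0980
Al: 1 × 26.982 = 26.9820
Si: 2 × 28.085 = 56.1700
O: 6 × 15.999 = 95.9940
Summing the contributions gives the formula mass.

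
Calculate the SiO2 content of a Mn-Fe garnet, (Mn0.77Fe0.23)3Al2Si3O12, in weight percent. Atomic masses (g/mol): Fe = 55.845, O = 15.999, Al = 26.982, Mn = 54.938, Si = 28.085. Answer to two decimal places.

M((Mn0.77Fe0.23)3Al2Si3O12) = 495.647 g/mol; M(SiO2) = 60.083 g/mol.
Moles SiO2 per formula unit = 3 Si ÷ 1 = 3.0000.
SiO2 fraction = (3.0000 × 60.083) / 495.647 = 180.249/495.647 = 0.3637.

36.37 wt%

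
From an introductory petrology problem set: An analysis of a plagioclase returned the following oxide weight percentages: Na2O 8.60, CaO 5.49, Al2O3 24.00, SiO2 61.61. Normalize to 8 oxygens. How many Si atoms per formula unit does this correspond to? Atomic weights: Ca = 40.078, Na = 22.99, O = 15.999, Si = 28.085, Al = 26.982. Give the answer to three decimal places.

8.60 wt% Na2O ÷ 61.979 g/mol = 0.13876 mol, giving 0.27752 Na and 0.13876 O.
5.49 wt% CaO ÷ 56.077 g/mol = 0.09790 mol, giving 0.09790 Ca and 0.09790 O.
24.00 wt% Al2O3 ÷ 101.961 g/mol = 0.23538 mol, giving 0.47076 Al and 0.70614 O.
61.61 wt% SiO2 ÷ 60.083 g/mol = 1.02541 mol, giving 1.02541 Si and 2.05082 O.
Oxygen sums to 2.99362; scaling by 8/2.99362 = 2.67235 puts the formula on 8 O.
Si: 1.02541 × 2.67235 = 2.740 atoms per formula unit.

2.740 Si apfu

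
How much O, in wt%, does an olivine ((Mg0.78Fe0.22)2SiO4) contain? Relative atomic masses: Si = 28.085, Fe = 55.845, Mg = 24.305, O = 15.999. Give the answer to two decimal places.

M((Mg0.78Fe0.22)2SiO4) = 154.569 g/mol.
O contributes 4 × 15.999 = 63.996 g per mole.
63.996/154.569 = 0.4140 → 41.40%.

41.40 wt%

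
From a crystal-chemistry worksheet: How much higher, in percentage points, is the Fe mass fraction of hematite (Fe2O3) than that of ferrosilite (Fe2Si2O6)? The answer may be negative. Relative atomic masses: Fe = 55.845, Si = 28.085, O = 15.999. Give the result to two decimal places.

27.61 percentage points

Fe in Fe2O3: molar mass 159.687 g/mol; 2×55.845 = 111.690 g → 69.94 wt%.
Fe in Fe2Si2O6: molar mass 263.854 g/mol; 2×55.845 = 111.690 g → 42.33 wt%.
Difference = 69.94 − 42.33 = 27.61 percentage points.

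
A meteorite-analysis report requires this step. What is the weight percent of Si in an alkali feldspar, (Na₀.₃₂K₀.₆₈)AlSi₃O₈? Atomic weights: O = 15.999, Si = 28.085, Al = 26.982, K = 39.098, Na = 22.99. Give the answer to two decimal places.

30.84 weight percent

Formula mass = 0.32·22.99 + 0.68·39.098 + 1·26.982 + 3·28.085 + 8·15.999 = 273.172 g/mol, of which 84.255 g is Si.
So Si makes up 84.255/273.172 = 0.3084 of the mass, i.e. 30.84%.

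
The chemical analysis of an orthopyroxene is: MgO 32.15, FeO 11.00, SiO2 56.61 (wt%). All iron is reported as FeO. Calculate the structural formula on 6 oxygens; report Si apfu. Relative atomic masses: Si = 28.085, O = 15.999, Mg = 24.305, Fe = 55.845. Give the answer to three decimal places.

MgO (M=40.304): mol = 0.79769; Mg = 0.79769, O = 0.79769.
FeO (M=71.844): mol = 0.15311; Fe = 0.15311, O = 0.15311.
SiO2 (M=60.083): mol = 0.94220; Si = 0.94220, O = 1.88440.
ΣO = 2.83520; factor = 6/ΣO = 2.11625.
Si apfu = 0.94220 × 2.11625 = 1.994.

1.994 Si apfu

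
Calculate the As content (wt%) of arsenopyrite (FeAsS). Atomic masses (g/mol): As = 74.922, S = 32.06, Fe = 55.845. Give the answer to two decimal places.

Formula mass = 1×55.845 + 1×74.922 + 1×32.06 = 162.827 g/mol, of which 74.922 g is As.
So As makes up 74.922/162.827 = 0.4601 of the mass, i.e. 46.01%.

46.01 wt%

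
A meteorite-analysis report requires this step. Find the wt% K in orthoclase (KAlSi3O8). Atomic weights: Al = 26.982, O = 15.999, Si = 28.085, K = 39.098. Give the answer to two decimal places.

14.05 wt%

Formula mass = 1×39.098 + 1×26.982 + 3×28.085 + 8×15.999 = 278.327 g/mol, of which 39.098 g is K.
So K makes up 39.098/278.327 = 0.1405 of the mass, i.e. 14.05%.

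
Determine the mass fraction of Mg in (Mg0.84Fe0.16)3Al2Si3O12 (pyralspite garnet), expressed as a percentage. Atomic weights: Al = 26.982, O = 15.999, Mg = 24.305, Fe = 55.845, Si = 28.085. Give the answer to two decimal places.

14.64 weight percent

Formula mass = 2.52×24.305 + 0.48×55.845 + 2×26.982 + 3×28.085 + 12×15.999 = 418.261 g/mol, of which 61.249 g is Mg.
So Mg makes up 61.249/418.261 = 0.1464 of the mass, i.e. 14.64%.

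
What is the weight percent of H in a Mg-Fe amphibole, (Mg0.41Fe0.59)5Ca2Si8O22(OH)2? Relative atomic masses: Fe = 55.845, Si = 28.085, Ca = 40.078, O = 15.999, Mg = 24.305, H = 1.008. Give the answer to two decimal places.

0.22 weight percent

Formula mass = 2.05×24.305 + 2.95×55.845 + 2×40.078 + 8×28.085 + 24×15.999 + 2×1.008 = 905.396 g/mol, of which 2.016 g is H.
So H makes up 2.016/905.396 = 0.0022 of the mass, i.e. 0.22%.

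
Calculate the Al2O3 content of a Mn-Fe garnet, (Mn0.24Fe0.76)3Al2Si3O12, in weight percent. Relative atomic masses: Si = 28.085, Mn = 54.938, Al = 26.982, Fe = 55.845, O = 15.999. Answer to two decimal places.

20.51 wt%

Molar mass of (Mn0.24Fe0.76)3Al2Si3O12 = 0.72×54.938 + 2.28×55.845 + 2×26.982 + 3×28.085 + 12×15.999 = 497.089 g/mol.
Each formula unit contains 2 Al, equivalent to 2/2 = 1.0000 mol Al2O3.
M(Al2O3) = 2×26.982 + 3×15.999 = 101.961 g/mol.
Mass of Al2O3 per formula unit = 1.0000 × 101.961 = 101.961 g.
Al2O3 wt% = 101.961 / 497.089 × 100 = 20.51%.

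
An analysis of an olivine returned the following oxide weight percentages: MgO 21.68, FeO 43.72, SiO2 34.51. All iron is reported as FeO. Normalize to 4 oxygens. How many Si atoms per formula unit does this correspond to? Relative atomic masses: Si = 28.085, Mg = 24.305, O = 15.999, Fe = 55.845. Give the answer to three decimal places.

1.001 Si apfu

21.68 wt% MgO ÷ 40.304 g/mol = 0.53791 mol, giving 0.53791 Mg and 0.53791 O.
43.72 wt% FeO ÷ 71.844 g/mol = 0.60854 mol, giving 0.60854 Fe and 0.60854 O.
34.51 wt% SiO2 ÷ 60.083 g/mol = 0.57437 mol, giving 0.57437 Si and 1.14874 O.
Oxygen sums to 2.29519; scaling by 4/2.29519 = 1.74278 puts the formula on 4 O.
Si: 0.57437 × 1.74278 = 1.001 atoms per formula unit.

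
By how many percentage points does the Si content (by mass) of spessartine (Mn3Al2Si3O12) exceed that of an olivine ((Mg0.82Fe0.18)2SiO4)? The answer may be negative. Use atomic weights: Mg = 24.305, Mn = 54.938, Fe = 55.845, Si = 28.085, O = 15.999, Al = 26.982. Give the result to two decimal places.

First mineral: 84.255 g Si in 495.021 g formula = 17.02 wt% Si.
Second mineral: 28.085 g Si in 152.045 g formula = 18.47 wt% Si.
17.02% − 18.47% gives a difference of -1.45 percentage points.

-1.45 percentage points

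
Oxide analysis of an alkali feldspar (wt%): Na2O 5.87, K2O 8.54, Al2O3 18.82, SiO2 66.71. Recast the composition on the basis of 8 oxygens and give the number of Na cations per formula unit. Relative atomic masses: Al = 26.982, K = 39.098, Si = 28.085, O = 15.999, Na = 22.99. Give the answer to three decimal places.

Na2O: 5.87/61.979 = 0.09471 mol → 0.18942 mol Na, 0.09471 mol O.
K2O: 8.54/94.195 = 0.09066 mol → 0.18132 mol K, 0.09066 mol O.
Al2O3: 18.82/101.961 = 0.18458 mol → 0.36916 mol Al, 0.55374 mol O.
SiO2: 66.71/60.083 = 1.11030 mol → 1.11030 mol Si, 2.22060 mol O.
Total oxygen = 2.95971 mol. Normalization factor = 8/2.95971 = 2.70297.
Na per 8 O = 0.18942 × 2.70297 = 0.512.

0.512 Na apfu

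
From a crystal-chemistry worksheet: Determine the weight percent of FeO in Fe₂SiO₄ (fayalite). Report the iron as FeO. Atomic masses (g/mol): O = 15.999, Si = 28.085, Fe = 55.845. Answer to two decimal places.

Molar mass of Fe₂SiO₄ = 2*55.845 + 1*28.085 + 4*15.999 = 203.771 g/mol.
Each formula unit contains 2 Fe, equivalent to 2/1 = 2.0000 mol FeO.
M(FeO) = 1×55.845 + 1×15.999 = 71.844 g/mol.
Mass of FeO per formula unit = 2.0000 × 71.844 = 143.688 g.
FeO wt% = 143.688 / 203.771 × 100 = 70.51%.

70.51 wt%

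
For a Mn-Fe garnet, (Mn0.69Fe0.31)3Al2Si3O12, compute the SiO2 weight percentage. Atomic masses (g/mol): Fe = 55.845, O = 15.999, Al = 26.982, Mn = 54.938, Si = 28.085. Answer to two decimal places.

Formula mass = 495.865 g/mol.
3 Si → 3.0000 mol SiO2 per formula unit; M(SiO2) = 60.083, so SiO2 mass = 180.249 g.
180.249/495.865 × 100 = 36.35 wt%.

36.35 wt%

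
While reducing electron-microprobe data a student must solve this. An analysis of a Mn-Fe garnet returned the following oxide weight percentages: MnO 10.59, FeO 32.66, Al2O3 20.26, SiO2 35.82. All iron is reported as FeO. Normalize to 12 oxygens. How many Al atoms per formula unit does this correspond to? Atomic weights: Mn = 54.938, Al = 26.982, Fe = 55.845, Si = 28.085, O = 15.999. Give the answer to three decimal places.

MnO: 10.59/70.937 = 0.14929 mol → 0.14929 mol Mn, 0.14929 mol O.
FeO: 32.66/71.844 = 0.45460 mol → 0.45460 mol Fe, 0.45460 mol O.
Al2O3: 20.26/101.961 = 0.19870 mol → 0.39740 mol Al, 0.59610 mol O.
SiO2: 35.82/60.083 = 0.59618 mol → 0.59618 mol Si, 1.19236 mol O.
Total oxygen = 2.39235 mol. Normalization factor = 12/2.39235 = 5.01599.
Al per 12 O = 0.39740 × 5.01599 = 1.993.

1.993 Al apfu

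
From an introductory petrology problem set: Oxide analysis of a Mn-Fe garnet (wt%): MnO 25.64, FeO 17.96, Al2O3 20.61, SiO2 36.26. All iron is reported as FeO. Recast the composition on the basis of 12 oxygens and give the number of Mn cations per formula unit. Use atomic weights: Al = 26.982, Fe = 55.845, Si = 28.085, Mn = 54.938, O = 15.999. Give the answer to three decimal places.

1.789 Mn apfu

MnO: 25.64/70.937 = 0.36145 mol → 0.36145 mol Mn, 0.36145 mol O.
FeO: 17.96/71.844 = 0.24999 mol → 0.24999 mol Fe, 0.24999 mol O.
Al2O3: 20.61/101.961 = 0.20214 mol → 0.40428 mol Al, 0.60642 mol O.
SiO2: 36.26/60.083 = 0.60350 mol → 0.60350 mol Si, 1.20700 mol O.
Total oxygen = 2.42486 mol. Normalization factor = 12/2.42486 = 4.94874.
Mn per 12 O = 0.36145 × 4.94874 = 1.789.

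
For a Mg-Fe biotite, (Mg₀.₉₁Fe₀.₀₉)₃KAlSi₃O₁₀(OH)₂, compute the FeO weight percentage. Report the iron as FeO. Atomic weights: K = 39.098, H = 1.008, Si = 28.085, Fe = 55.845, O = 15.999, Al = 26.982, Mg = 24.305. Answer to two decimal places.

4.56 wt%

Formula mass = 425.770 g/mol.
0.27 Fe → 0.2700 mol FeO per formula unit; M(FeO) = 71.844, so FeO mass = 19.398 g.
19.398/425.770 × 100 = 4.56 wt%.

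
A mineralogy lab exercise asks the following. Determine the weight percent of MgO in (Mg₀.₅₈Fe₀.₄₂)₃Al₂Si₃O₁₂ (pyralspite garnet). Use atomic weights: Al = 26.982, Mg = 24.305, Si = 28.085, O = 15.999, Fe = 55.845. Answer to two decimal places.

15.84 wt%

Formula mass = 442.862 g/mol.
1.74 Mg → 1.7400 mol MgO per formula unit; M(MgO) = 40.304, so MgO mass = 70.129 g.
70.129/442.862 × 100 = 15.84 wt%.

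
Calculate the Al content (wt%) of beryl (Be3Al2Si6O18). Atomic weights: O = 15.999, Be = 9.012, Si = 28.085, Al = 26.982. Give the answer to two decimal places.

10.04 wt%

M(Be3Al2Si6O18) = 537.492 g/mol.
Al contributes 2 × 26.982 = 53.964 g per mole.
53.964/537.492 = 0.1004 → 10.04%.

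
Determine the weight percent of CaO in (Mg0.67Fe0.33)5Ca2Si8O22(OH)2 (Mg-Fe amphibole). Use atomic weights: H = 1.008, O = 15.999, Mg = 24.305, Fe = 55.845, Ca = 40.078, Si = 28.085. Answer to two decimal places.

12.97 wt%

Molar mass of (Mg0.67Fe0.33)5Ca2Si8O22(OH)2 = 3.35·24.305 + 1.65·55.845 + 2·40.078 + 8·28.085 + 24·15.999 + 2·1.008 = 864.394 g/mol.
Each formula unit contains 2 Ca, equivalent to 2/1 = 2.0000 mol CaO.
M(CaO) = 1×40.078 + 1×15.999 = 56.077 g/mol.
Mass of CaO per formula unit = 2.0000 × 56.077 = 112.154 g.
CaO wt% = 112.154 / 864.394 × 100 = 12.97%.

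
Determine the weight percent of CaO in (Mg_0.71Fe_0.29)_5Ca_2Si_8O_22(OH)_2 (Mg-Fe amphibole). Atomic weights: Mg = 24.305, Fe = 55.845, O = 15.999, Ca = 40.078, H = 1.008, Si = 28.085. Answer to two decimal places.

Molar mass of (Mg_0.71Fe_0.29)_5Ca_2Si_8O_22(OH)_2 = 3.55*24.305 + 1.45*55.845 + 2*40.078 + 8*28.085 + 24*15.999 + 2*1.008 = 858.086 g/mol.
Each formula unit contains 2 Ca, equivalent to 2/1 = 2.0000 mol CaO.
M(CaO) = 1×40.078 + 1×15.999 = 56.077 g/mol.
Mass of CaO per formula unit = 2.0000 × 56.077 = 112.154 g.
CaO wt% = 112.154 / 858.086 × 100 = 13.07%.

13.07 wt%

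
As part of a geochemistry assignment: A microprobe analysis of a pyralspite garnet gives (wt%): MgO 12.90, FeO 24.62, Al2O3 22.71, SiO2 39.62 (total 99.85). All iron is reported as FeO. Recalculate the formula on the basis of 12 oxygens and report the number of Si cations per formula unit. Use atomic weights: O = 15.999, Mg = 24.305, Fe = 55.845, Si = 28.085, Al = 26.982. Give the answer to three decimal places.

2.986 Si apfu

12.90 wt% MgO ÷ 40.304 g/mol = 0.32007 mol, giving 0.32007 Mg and 0.32007 O.
24.62 wt% FeO ÷ 71.844 g/mol = 0.34269 mol, giving 0.34269 Fe and 0.34269 O.
22.71 wt% Al2O3 ÷ 101.961 g/mol = 0.22273 mol, giving 0.44546 Al and 0.66819 O.
39.62 wt% SiO2 ÷ 60.083 g/mol = 0.65942 mol, giving 0.65942 Si and 1.31884 O.
Oxygen sums to 2.64979; scaling by 12/2.64979 = 4.52866 puts the formula on 12 O.
Si: 0.65942 × 4.52866 = 2.986 atoms per formula unit.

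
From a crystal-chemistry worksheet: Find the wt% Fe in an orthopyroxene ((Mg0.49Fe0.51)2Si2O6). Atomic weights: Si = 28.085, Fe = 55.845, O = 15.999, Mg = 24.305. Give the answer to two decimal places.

Molar mass of (Mg0.49Fe0.51)2Si2O6: 0.98*24.305 + 1.02*55.845 + 2*28.085 + 6*15.999 = 232.945 g/mol.
Mass of Fe per formula unit: 1.02 × 55.845 = 56.962 g.
Weight fraction Fe = 56.962 / 232.945 = 0.2445.

24.45 wt%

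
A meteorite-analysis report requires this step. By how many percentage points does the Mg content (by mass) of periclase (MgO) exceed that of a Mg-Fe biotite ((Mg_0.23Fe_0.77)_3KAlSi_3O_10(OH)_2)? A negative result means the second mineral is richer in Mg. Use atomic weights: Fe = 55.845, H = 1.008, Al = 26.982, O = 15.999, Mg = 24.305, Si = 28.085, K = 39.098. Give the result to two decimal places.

56.88 percentage points

Mg in MgO: molar mass 40.304 g/mol; 1×24.305 = 24.305 g → 60.30 wt%.
Mg in (Mg_0.23Fe_0.77)_3KAlSi_3O_10(OH)_2: molar mass 490.111 g/mol; 0.69×24.305 = 16.770 g → 3.42 wt%.
Difference = 60.30 − 3.42 = 56.88 percentage points.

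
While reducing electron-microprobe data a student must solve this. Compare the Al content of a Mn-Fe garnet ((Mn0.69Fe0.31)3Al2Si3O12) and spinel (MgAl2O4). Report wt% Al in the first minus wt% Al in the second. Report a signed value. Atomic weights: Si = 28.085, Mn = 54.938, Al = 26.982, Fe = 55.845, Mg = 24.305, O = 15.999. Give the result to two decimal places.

-27.05 percentage points

Al in (Mn0.69Fe0.31)3Al2Si3O12: molar mass 495.865 g/mol; 2×26.982 = 53.964 g → 10.88 wt%.
Al in MgAl2O4: molar mass 142.265 g/mol; 2×26.982 = 53.964 g → 37.93 wt%.
Difference = 10.88 − 37.93 = -27.05 percentage points.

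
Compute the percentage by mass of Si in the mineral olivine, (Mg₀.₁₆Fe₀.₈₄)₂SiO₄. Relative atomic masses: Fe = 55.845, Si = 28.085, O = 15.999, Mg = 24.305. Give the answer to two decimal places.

M((Mg₀.₁₆Fe₀.₈₄)₂SiO₄) = 193.678 g/mol.
Si contributes 1 × 28.085 = 28.085 g per mole.
28.085/193.678 = 0.1450 → 14.50%.

14.50 mass %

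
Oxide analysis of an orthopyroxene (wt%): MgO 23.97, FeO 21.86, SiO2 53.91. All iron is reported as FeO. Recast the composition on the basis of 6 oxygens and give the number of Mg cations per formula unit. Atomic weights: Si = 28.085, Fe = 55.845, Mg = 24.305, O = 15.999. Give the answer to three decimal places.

1.325 Mg apfu

23.97 wt% MgO ÷ 40.304 g/mol = 0.59473 mol, giving 0.59473 Mg and 0.59473 O.
21.86 wt% FeO ÷ 71.844 g/mol = 0.30427 mol, giving 0.30427 Fe and 0.30427 O.
53.91 wt% SiO2 ÷ 60.083 g/mol = 0.89726 mol, giving 0.89726 Si and 1.79452 O.
Oxygen sums to 2.69352; scaling by 6/2.69352 = 2.22757 puts the formula on 6 O.
Mg: 0.59473 × 2.22757 = 1.325 atoms per formula unit.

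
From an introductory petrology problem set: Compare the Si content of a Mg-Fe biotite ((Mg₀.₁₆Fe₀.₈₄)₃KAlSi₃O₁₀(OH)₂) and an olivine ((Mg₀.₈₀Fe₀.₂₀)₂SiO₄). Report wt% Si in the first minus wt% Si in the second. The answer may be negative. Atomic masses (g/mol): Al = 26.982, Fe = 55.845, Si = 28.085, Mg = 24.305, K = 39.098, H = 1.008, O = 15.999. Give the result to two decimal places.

-1.36 percentage points

First mineral: 84.255 g Si in 496.735 g formula = 16.96 wt% Si.
Second mineral: 28.085 g Si in 153.307 g formula = 18.32 wt% Si.
16.96% − 18.32% gives a difference of -1.36 percentage points.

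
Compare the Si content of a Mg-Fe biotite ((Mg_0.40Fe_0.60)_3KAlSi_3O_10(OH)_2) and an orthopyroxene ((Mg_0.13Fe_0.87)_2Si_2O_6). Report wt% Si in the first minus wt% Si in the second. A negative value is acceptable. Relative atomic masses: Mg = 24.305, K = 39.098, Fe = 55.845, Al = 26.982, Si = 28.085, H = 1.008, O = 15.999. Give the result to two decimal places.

-4.20 percentage points

M((Mg_0.40Fe_0.60)_3KAlSi_3O_10(OH)_2) = 474.026 g/mol, so wt% Si = 84.255/474.026 × 100 = 17.77%.
M((Mg_0.13Fe_0.87)_2Si_2O_6) = 255.654 g/mol, so wt% Si = 56.170/255.654 × 100 = 21.97%.
17.77 − 21.97 = -4.20 pp.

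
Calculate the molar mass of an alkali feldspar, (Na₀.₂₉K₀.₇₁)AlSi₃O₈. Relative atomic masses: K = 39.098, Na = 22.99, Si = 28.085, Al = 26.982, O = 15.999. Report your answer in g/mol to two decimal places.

273.66 g/mol

The formula mass is the sum 0.29·22.99 + 0.71·39.098 + 1·26.982 + 3·28.085 + 8·15.999.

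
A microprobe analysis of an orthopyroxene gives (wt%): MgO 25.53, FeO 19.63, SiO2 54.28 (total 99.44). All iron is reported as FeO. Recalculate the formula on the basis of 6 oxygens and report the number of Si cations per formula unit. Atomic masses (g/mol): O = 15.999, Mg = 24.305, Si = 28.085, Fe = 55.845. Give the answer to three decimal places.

MgO (M=40.304): mol = 0.63344; Mg = 0.63344, O = 0.63344.
FeO (M=71.844): mol = 0.27323; Fe = 0.27323, O = 0.27323.
SiO2 (M=60.083): mol = 0.90342; Si = 0.90342, O = 1.80684.
ΣO = 2.71351; factor = 6/ΣO = 2.21116.
Si apfu = 0.90342 × 2.21116 = 1.998.

1.998 Si apfu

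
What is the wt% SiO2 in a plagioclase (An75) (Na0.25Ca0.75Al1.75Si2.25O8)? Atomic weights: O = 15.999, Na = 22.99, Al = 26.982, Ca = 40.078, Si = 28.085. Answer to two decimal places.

Formula mass = 274.208 g/mol.
2.25 Si → 2.2500 mol SiO2 per formula unit; M(SiO2) = 60.083, so SiO2 mass = 135.187 g.
135.187/274.208 × 100 = 49.30 wt%.

49.30 wt%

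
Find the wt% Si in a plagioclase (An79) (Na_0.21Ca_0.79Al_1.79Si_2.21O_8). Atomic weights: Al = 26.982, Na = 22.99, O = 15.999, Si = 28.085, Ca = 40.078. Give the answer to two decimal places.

Molar mass of Na_0.21Ca_0.79Al_1.79Si_2.21O_8: 0.21*22.99 + 0.79*40.078 + 1.79*26.982 + 2.21*28.085 + 8*15.999 = 274.847 g/mol.
Mass of Si per formula unit: 2.21 × 28.085 = 62.068 g.
Weight fraction Si = 62.068 / 274.847 = 0.2258.

22.58 mass %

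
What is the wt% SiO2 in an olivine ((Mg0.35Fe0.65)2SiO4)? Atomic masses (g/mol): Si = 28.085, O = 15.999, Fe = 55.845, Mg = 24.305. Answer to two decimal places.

33.07 wt%

M((Mg0.35Fe0.65)2SiO4) = 181.693 g/mol; M(SiO2) = 60.083 g/mol.
Moles SiO2 per formula unit = 1 Si ÷ 1 = 1.0000.
SiO2 fraction = (1.0000 × 60.083) / 181.693 = 60.083/181.693 = 0.3307.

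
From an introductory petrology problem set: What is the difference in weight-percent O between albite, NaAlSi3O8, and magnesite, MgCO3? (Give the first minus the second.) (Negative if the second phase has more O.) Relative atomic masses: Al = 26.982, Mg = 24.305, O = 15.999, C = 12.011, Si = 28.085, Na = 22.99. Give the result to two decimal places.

M(NaAlSi3O8) = 262.219 g/mol, so wt% O = 127.992/262.219 × 100 = 48.81%.
M(MgCO3) = 84.313 g/mol, so wt% O = 47.997/84.313 × 100 = 56.93%.
48.81 − 56.93 = -8.12 pp.

-8.12 percentage points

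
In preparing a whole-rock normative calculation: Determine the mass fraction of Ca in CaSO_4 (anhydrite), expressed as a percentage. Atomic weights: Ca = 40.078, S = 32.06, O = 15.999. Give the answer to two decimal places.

M(CaSO_4) = 136.134 g/mol.
Ca contributes 1 × 40.078 = 40.078 g per mole.
40.078/136.134 = 0.2944 → 29.44%.

29.44 weight percent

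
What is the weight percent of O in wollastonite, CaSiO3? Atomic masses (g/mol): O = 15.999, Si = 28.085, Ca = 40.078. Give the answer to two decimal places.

41.32 mass %

Molar mass of CaSiO3: 1·40.078 + 1·28.085 + 3·15.999 = 116.160 g/mol.
Mass of O per formula unit: 3 × 15.999 = 47.997 g.
Weight fraction O = 47.997 / 116.160 = 0.4132.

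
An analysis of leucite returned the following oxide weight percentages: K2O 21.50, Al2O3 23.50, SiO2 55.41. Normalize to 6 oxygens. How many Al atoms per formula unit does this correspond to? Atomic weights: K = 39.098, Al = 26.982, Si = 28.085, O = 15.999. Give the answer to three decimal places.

1.001 Al apfu

K2O (M=94.195): mol = 0.22825; K = 0.45650, O = 0.22825.
Al2O3 (M=101.961): mol = 0.23048; Al = 0.46096, O = 0.69144.
SiO2 (M=60.083): mol = 0.92222; Si = 0.92222, O = 1.84444.
ΣO = 2.76413; factor = 6/ΣO = 2.17066.
Al apfu = 0.46096 × 2.17066 = 1.001.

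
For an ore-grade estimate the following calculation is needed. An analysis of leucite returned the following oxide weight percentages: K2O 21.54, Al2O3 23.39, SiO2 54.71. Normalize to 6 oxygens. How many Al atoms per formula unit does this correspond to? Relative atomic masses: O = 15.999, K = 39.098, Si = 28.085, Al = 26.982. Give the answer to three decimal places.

1.005 Al apfu

K2O (M=94.195): mol = 0.22867; K = 0.45734, O = 0.22867.
Al2O3 (M=101.961): mol = 0.22940; Al = 0.45880, O = 0.68820.
SiO2 (M=60.083): mol = 0.91057; Si = 0.91057, O = 1.82114.
ΣO = 2.73801; factor = 6/ΣO = 2.19137.
Al apfu = 0.45880 × 2.19137 = 1.005.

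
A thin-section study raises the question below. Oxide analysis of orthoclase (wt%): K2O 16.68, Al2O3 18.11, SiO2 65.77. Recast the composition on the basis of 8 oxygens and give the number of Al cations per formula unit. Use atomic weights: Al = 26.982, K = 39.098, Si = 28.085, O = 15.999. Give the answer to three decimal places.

0.980 Al apfu

16.68 wt% K2O ÷ 94.195 g/mol = 0.17708 mol, giving 0.35416 K and 0.17708 O.
18.11 wt% Al2O3 ÷ 101.961 g/mol = 0.17762 mol, giving 0.35524 Al and 0.53286 O.
65.77 wt% SiO2 ÷ 60.083 g/mol = 1.09465 mol, giving 1.09465 Si and 2.18930 O.
Oxygen sums to 2.89924; scaling by 8/2.89924 = 2.75934 puts the formula on 8 O.
Al: 0.35524 × 2.75934 = 0.980 atoms per formula unit.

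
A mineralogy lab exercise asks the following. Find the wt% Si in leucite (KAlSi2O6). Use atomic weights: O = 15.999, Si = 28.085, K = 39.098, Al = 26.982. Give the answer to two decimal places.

M(KAlSi2O6) = 218.244 g/mol.
Si contributes 2 × 28.085 = 56.170 g per mole.
56.170/218.244 = 0.2574 → 25.74%.

25.74 mass %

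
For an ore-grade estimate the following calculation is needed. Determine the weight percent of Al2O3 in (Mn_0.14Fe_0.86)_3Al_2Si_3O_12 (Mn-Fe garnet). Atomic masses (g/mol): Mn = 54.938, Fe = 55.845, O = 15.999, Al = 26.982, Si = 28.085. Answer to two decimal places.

20.50 wt%

Molar mass of (Mn_0.14Fe_0.86)_3Al_2Si_3O_12 = 0.42×54.938 + 2.58×55.845 + 2×26.982 + 3×28.085 + 12×15.999 = 497.361 g/mol.
Each formula unit contains 2 Al, equivalent to 2/2 = 1.0000 mol Al2O3.
M(Al2O3) = 2×26.982 + 3×15.999 = 101.961 g/mol.
Mass of Al2O3 per formula unit = 1.0000 × 101.961 = 101.961 g.
Al2O3 wt% = 101.961 / 497.361 × 100 = 20.50%.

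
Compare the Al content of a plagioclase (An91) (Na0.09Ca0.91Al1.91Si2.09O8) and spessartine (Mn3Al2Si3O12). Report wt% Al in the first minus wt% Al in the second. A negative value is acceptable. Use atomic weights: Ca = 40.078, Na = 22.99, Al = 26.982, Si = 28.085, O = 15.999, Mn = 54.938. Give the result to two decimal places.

M(Na0.09Ca0.91Al1.91Si2.09O8) = 276.765 g/mol, so wt% Al = 51.536/276.765 × 100 = 18.62%.
M(Mn3Al2Si3O12) = 495.021 g/mol, so wt% Al = 53.964/495.021 × 100 = 10.90%.
18.62 − 10.90 = 7.72 pp.

7.72 percentage points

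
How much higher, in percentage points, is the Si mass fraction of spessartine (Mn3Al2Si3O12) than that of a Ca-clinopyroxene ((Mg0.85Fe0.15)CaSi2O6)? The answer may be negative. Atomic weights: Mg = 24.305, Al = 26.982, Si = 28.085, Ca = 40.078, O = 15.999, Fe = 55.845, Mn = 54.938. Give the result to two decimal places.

-8.36 percentage points

First mineral: 84.255 g Si in 495.021 g formula = 17.02 wt% Si.
Second mineral: 56.170 g Si in 221.278 g formula = 25.38 wt% Si.
17.02% − 25.38% gives a difference of -8.36 percentage points.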